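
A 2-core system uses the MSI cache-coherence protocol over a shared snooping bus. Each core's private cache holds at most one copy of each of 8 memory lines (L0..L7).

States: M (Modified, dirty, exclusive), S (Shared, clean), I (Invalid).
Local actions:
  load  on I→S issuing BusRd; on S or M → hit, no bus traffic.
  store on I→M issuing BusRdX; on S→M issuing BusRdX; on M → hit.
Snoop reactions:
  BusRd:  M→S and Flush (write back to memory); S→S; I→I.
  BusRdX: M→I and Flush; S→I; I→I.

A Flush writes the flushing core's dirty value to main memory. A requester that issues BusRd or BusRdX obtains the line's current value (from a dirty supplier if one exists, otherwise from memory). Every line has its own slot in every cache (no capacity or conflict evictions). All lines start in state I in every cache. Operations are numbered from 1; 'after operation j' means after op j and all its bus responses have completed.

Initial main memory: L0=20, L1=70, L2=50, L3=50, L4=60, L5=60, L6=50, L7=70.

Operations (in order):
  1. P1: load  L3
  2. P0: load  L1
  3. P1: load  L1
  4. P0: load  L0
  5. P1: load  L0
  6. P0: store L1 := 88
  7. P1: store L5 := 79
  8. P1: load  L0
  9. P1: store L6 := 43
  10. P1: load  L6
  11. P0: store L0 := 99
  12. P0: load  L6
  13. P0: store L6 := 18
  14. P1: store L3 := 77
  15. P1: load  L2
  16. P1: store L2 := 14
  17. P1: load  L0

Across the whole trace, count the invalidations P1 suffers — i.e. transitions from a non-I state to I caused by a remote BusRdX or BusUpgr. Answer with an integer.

invalidations = 3

1. P1: load  L3  bus=[BusRd]  L3: P0=I P1=S  mem[L3]=50
2. P0: load  L1  bus=[BusRd]  L1: P0=S P1=I  mem[L1]=70
3. P1: load  L1  bus=[BusRd]  L1: P0=S P1=S  mem[L1]=70
4. P0: load  L0  bus=[BusRd]  L0: P0=S P1=I  mem[L0]=20
5. P1: load  L0  bus=[BusRd]  L0: P0=S P1=S  mem[L0]=20
6. P0: store L1 := 88  bus=[BusRdX]  L1: P0=M P1=I  mem[L1]=70
7. P1: store L5 := 79  bus=[BusRdX]  L5: P0=I P1=M  mem[L5]=60
8. P1: load  L0  bus=[-]  L0: P0=S P1=S  mem[L0]=20
9. P1: store L6 := 43  bus=[BusRdX]  L6: P0=I P1=M  mem[L6]=50
10. P1: load  L6  bus=[-]  L6: P0=I P1=M  mem[L6]=50
11. P0: store L0 := 99  bus=[BusRdX]  L0: P0=M P1=I  mem[L0]=20
12. P0: load  L6  bus=[BusRd,Flush]  L6: P0=S P1=S  mem[L6]=43
13. P0: store L6 := 18  bus=[BusRdX]  L6: P0=M P1=I  mem[L6]=43
14. P1: store L3 := 77  bus=[BusRdX]  L3: P0=I P1=M  mem[L3]=50
15. P1: load  L2  bus=[BusRd]  L2: P0=I P1=S  mem[L2]=50
16. P1: store L2 := 14  bus=[BusRdX]  L2: P0=I P1=M  mem[L2]=50
17. P1: load  L0  bus=[BusRd,Flush]  L0: P0=S P1=S  mem[L0]=99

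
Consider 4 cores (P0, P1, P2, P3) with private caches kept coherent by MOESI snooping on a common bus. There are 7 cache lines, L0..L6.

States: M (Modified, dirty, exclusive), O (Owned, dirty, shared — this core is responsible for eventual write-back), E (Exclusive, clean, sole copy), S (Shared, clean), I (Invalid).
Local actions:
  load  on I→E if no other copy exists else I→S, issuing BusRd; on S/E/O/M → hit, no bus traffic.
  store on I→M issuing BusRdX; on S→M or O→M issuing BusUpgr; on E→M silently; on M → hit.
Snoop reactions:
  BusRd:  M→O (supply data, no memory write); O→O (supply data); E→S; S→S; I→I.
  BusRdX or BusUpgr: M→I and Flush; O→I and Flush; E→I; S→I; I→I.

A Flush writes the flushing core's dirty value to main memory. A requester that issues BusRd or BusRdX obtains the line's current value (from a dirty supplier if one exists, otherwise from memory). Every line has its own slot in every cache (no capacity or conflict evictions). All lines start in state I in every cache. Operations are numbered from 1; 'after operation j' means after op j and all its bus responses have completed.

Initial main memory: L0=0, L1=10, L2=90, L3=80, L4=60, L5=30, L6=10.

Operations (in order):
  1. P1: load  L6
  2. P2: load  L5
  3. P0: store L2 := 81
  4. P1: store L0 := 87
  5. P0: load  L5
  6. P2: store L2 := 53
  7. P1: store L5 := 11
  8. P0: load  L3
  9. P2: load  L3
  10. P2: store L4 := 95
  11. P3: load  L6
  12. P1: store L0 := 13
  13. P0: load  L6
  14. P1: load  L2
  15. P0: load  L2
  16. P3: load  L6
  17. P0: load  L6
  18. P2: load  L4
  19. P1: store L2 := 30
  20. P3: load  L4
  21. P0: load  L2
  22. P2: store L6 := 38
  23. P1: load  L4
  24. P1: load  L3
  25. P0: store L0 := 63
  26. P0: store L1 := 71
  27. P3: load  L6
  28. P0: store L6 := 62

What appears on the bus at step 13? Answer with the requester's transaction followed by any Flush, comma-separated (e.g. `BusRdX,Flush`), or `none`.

step 1: P1: load  L6  ⟶  IEII  (L6)  txn=BusRd  M[L6]=10
step 2: P2: load  L5  ⟶  IIEI  (L5)  txn=BusRd  M[L5]=30
step 3: P0: store L2 := 81  ⟶  MIII  (L2)  txn=BusRdX  M[L2]=90
step 4: P1: store L0 := 87  ⟶  IMII  (L0)  txn=BusRdX  M[L0]=0
step 5: P0: load  L5  ⟶  SISI  (L5)  txn=BusRd  M[L5]=30
step 6: P2: store L2 := 53  ⟶  IIMI  (L2)  txn=BusRdX+Flush  M[L2]=81
step 7: P1: store L5 := 11  ⟶  IMII  (L5)  txn=BusRdX  M[L5]=30
step 8: P0: load  L3  ⟶  EIII  (L3)  txn=BusRd  M[L3]=80
step 9: P2: load  L3  ⟶  SISI  (L3)  txn=BusRd  M[L3]=80
step 10: P2: store L4 := 95  ⟶  IIMI  (L4)  txn=BusRdX  M[L4]=60
step 11: P3: load  L6  ⟶  ISIS  (L6)  txn=BusRd  M[L6]=10
step 12: P1: store L0 := 13  ⟶  IMII  (L0)  txn=∅  M[L0]=0
step 13: P0: load  L6  ⟶  SSIS  (L6)  txn=BusRd  M[L6]=10
step 14: P1: load  L2  ⟶  ISOI  (L2)  txn=BusRd  M[L2]=81
step 15: P0: load  L2  ⟶  SSOI  (L2)  txn=BusRd  M[L2]=81
step 16: P3: load  L6  ⟶  SSIS  (L6)  txn=∅  M[L6]=10
step 17: P0: load  L6  ⟶  SSIS  (L6)  txn=∅  M[L6]=10
step 18: P2: load  L4  ⟶  IIMI  (L4)  txn=∅  M[L4]=60
step 19: P1: store L2 := 30  ⟶  IMII  (L2)  txn=BusUpgr+Flush  M[L2]=53
step 20: P3: load  L4  ⟶  IIOS  (L4)  txn=BusRd  M[L4]=60
step 21: P0: load  L2  ⟶  SOII  (L2)  txn=BusRd  M[L2]=53
step 22: P2: store L6 := 38  ⟶  IIMI  (L6)  txn=BusRdX  M[L6]=10
step 23: P1: load  L4  ⟶  ISOS  (L4)  txn=BusRd  M[L4]=60
step 24: P1: load  L3  ⟶  SSSI  (L3)  txn=BusRd  M[L3]=80
step 25: P0: store L0 := 63  ⟶  MIII  (L0)  txn=BusRdX+Flush  M[L0]=13
step 26: P0: store L1 := 71  ⟶  MIII  (L1)  txn=BusRdX  M[L1]=10
step 27: P3: load  L6  ⟶  IIOS  (L6)  txn=BusRd  M[L6]=10
step 28: P0: store L6 := 62  ⟶  MIII  (L6)  txn=BusRdX+Flush  M[L6]=38

bus = BusRd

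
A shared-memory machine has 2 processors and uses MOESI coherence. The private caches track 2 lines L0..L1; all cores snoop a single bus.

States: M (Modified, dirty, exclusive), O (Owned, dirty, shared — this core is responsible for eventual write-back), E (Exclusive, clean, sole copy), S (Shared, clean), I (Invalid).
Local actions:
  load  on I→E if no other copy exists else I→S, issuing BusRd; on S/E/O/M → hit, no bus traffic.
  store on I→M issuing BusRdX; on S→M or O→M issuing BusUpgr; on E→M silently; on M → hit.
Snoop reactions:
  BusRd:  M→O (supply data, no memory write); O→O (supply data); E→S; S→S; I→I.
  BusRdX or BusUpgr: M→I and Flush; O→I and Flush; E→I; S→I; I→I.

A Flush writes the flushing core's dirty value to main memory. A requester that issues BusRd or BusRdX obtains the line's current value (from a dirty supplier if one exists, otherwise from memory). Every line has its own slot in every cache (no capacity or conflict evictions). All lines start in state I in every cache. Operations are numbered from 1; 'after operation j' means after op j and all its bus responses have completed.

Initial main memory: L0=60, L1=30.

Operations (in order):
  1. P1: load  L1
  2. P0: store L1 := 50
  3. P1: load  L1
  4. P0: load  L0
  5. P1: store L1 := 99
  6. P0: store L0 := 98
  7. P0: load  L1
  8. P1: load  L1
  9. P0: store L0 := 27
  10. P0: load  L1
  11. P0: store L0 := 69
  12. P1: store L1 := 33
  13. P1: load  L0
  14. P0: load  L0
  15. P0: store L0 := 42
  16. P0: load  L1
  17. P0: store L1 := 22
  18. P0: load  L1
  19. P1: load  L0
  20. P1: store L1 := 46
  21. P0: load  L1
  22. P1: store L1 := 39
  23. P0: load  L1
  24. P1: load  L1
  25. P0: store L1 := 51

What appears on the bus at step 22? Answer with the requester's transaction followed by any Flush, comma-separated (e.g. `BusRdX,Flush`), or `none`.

step 1: P1: load  L1  ⟶  IE  (L1)  txn=BusRd  M[L1]=30
step 2: P0: store L1 := 50  ⟶  MI  (L1)  txn=BusRdX  M[L1]=30
step 3: P1: load  L1  ⟶  OS  (L1)  txn=BusRd  M[L1]=30
step 4: P0: load  L0  ⟶  EI  (L0)  txn=BusRd  M[L0]=60
step 5: P1: store L1 := 99  ⟶  IM  (L1)  txn=BusUpgr+Flush  M[L1]=50
step 6: P0: store L0 := 98  ⟶  MI  (L0)  txn=∅  M[L0]=60
step 7: P0: load  L1  ⟶  SO  (L1)  txn=BusRd  M[L1]=50
step 8: P1: load  L1  ⟶  SO  (L1)  txn=∅  M[L1]=50
step 9: P0: store L0 := 27  ⟶  MI  (L0)  txn=∅  M[L0]=60
step 10: P0: load  L1  ⟶  SO  (L1)  txn=∅  M[L1]=50
step 11: P0: store L0 := 69  ⟶  MI  (L0)  txn=∅  M[L0]=60
step 12: P1: store L1 := 33  ⟶  IM  (L1)  txn=BusUpgr  M[L1]=50
step 13: P1: load  L0  ⟶  OS  (L0)  txn=BusRd  M[L0]=60
step 14: P0: load  L0  ⟶  OS  (L0)  txn=∅  M[L0]=60
step 15: P0: store L0 := 42  ⟶  MI  (L0)  txn=BusUpgr  M[L0]=60
step 16: P0: load  L1  ⟶  SO  (L1)  txn=BusRd  M[L1]=50
step 17: P0: store L1 := 22  ⟶  MI  (L1)  txn=BusUpgr+Flush  M[L1]=33
step 18: P0: load  L1  ⟶  MI  (L1)  txn=∅  M[L1]=33
step 19: P1: load  L0  ⟶  OS  (L0)  txn=BusRd  M[L0]=60
step 20: P1: store L1 := 46  ⟶  IM  (L1)  txn=BusRdX+Flush  M[L1]=22
step 21: P0: load  L1  ⟶  SO  (L1)  txn=BusRd  M[L1]=22
step 22: P1: store L1 := 39  ⟶  IM  (L1)  txn=BusUpgr  M[L1]=22
step 23: P0: load  L1  ⟶  SO  (L1)  txn=BusRd  M[L1]=22
step 24: P1: load  L1  ⟶  SO  (L1)  txn=∅  M[L1]=22
step 25: P0: store L1 := 51  ⟶  MI  (L1)  txn=BusUpgr+Flush  M[L1]=39

bus = BusUpgr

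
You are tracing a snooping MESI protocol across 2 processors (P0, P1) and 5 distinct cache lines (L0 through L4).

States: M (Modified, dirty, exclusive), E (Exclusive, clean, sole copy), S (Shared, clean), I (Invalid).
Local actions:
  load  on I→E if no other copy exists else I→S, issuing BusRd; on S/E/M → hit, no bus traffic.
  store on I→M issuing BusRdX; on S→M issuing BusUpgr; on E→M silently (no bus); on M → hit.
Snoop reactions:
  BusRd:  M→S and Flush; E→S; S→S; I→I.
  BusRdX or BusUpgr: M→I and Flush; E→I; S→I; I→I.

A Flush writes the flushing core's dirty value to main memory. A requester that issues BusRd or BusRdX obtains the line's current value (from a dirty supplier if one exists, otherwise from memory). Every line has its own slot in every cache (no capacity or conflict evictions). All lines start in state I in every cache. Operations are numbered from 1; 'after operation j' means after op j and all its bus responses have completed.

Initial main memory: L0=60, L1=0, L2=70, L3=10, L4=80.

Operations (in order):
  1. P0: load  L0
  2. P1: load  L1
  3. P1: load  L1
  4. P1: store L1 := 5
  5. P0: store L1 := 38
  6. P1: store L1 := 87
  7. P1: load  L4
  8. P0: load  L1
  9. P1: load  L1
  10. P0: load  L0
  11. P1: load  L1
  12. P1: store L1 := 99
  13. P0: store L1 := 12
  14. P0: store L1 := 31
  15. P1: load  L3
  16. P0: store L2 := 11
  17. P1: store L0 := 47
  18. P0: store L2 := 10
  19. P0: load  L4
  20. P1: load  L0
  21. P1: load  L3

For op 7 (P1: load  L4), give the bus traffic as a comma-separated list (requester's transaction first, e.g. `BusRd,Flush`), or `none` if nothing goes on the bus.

[1] P0: load  L0 | P0:E(60), P1:I | bus: BusRd
[2] P1: load  L1 | P0:I, P1:E(0) | bus: BusRd
[3] P1: load  L1 | P0:I, P1:E(0) | bus: none
[4] P1: store L1 := 5 | P0:I, P1:M(5) | bus: none
[5] P0: store L1 := 38 | P0:M(38), P1:I | bus: BusRdX,Flush
[6] P1: store L1 := 87 | P0:I, P1:M(87) | bus: BusRdX,Flush
[7] P1: load  L4 | P0:I, P1:E(80) | bus: BusRd
[8] P0: load  L1 | P0:S(87), P1:S(87) | bus: BusRd,Flush
[9] P1: load  L1 | P0:S(87), P1:S(87) | bus: none
[10] P0: load  L0 | P0:E(60), P1:I | bus: none
[11] P1: load  L1 | P0:S(87), P1:S(87) | bus: none
[12] P1: store L1 := 99 | P0:I, P1:M(99) | bus: BusUpgr
[13] P0: store L1 := 12 | P0:M(12), P1:I | bus: BusRdX,Flush
[14] P0: store L1 := 31 | P0:M(31), P1:I | bus: none
[15] P1: load  L3 | P0:I, P1:E(10) | bus: BusRd
[16] P0: store L2 := 11 | P0:M(11), P1:I | bus: BusRdX
[17] P1: store L0 := 47 | P0:I, P1:M(47) | bus: BusRdX
[18] P0: store L2 := 10 | P0:M(10), P1:I | bus: none
[19] P0: load  L4 | P0:S(80), P1:S(80) | bus: BusRd
[20] P1: load  L0 | P0:I, P1:M(47) | bus: none
[21] P1: load  L3 | P0:I, P1:E(10) | bus: none

bus = BusRd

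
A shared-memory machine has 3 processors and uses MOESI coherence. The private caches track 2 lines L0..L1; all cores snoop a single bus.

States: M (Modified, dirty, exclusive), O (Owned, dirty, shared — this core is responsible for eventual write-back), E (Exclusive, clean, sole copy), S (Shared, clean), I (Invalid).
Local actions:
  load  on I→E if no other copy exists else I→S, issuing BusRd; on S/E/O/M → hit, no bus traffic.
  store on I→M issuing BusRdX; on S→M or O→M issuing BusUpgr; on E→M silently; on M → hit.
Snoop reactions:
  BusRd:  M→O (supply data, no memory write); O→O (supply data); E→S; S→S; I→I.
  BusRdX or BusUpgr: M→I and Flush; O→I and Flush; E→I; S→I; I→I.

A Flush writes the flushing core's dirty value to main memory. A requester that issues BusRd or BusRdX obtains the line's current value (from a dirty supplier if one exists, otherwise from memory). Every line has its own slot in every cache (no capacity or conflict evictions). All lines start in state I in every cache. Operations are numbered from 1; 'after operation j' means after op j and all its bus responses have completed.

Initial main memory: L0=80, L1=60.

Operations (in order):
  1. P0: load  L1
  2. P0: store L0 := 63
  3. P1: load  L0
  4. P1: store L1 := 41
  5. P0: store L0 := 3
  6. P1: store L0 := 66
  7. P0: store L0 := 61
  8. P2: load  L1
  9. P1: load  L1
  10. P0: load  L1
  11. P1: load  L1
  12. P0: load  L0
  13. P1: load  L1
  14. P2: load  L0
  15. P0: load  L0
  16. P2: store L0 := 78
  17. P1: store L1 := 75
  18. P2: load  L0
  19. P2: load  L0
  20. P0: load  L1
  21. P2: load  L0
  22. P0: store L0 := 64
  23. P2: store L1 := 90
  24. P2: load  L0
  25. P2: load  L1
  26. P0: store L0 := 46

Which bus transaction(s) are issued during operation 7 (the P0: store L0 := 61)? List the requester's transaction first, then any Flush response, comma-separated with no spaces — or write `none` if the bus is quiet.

bus = BusRdX,Flush

1. P0: load  L1  bus=[BusRd]  L1: P0=E P1=I P2=I  mem[L1]=60
2. P0: store L0 := 63  bus=[BusRdX]  L0: P0=M P1=I P2=I  mem[L0]=80
3. P1: load  L0  bus=[BusRd]  L0: P0=O P1=S P2=I  mem[L0]=80
4. P1: store L1 := 41  bus=[BusRdX]  L1: P0=I P1=M P2=I  mem[L1]=60
5. P0: store L0 := 3  bus=[BusUpgr]  L0: P0=M P1=I P2=I  mem[L0]=80
6. P1: store L0 := 66  bus=[BusRdX,Flush]  L0: P0=I P1=M P2=I  mem[L0]=3
7. P0: store L0 := 61  bus=[BusRdX,Flush]  L0: P0=M P1=I P2=I  mem[L0]=66
8. P2: load  L1  bus=[BusRd]  L1: P0=I P1=O P2=S  mem[L1]=60
9. P1: load  L1  bus=[-]  L1: P0=I P1=O P2=S  mem[L1]=60
10. P0: load  L1  bus=[BusRd]  L1: P0=S P1=O P2=S  mem[L1]=60
11. P1: load  L1  bus=[-]  L1: P0=S P1=O P2=S  mem[L1]=60
12. P0: load  L0  bus=[-]  L0: P0=M P1=I P2=I  mem[L0]=66
13. P1: load  L1  bus=[-]  L1: P0=S P1=O P2=S  mem[L1]=60
14. P2: load  L0  bus=[BusRd]  L0: P0=O P1=I P2=S  mem[L0]=66
15. P0: load  L0  bus=[-]  L0: P0=O P1=I P2=S  mem[L0]=66
16. P2: store L0 := 78  bus=[BusUpgr,Flush]  L0: P0=I P1=I P2=M  mem[L0]=61
17. P1: store L1 := 75  bus=[BusUpgr]  L1: P0=I P1=M P2=I  mem[L1]=60
18. P2: load  L0  bus=[-]  L0: P0=I P1=I P2=M  mem[L0]=61
19. P2: load  L0  bus=[-]  L0: P0=I P1=I P2=M  mem[L0]=61
20. P0: load  L1  bus=[BusRd]  L1: P0=S P1=O P2=I  mem[L1]=60
21. P2: load  L0  bus=[-]  L0: P0=I P1=I P2=M  mem[L0]=61
22. P0: store L0 := 64  bus=[BusRdX,Flush]  L0: P0=M P1=I P2=I  mem[L0]=78
23. P2: store L1 := 90  bus=[BusRdX,Flush]  L1: P0=I P1=I P2=M  mem[L1]=75
24. P2: load  L0  bus=[BusRd]  L0: P0=O P1=I P2=S  mem[L0]=78
25. P2: load  L1  bus=[-]  L1: P0=I P1=I P2=M  mem[L1]=75
26. P0: store L0 := 46  bus=[BusUpgr]  L0: P0=M P1=I P2=I  mem[L0]=78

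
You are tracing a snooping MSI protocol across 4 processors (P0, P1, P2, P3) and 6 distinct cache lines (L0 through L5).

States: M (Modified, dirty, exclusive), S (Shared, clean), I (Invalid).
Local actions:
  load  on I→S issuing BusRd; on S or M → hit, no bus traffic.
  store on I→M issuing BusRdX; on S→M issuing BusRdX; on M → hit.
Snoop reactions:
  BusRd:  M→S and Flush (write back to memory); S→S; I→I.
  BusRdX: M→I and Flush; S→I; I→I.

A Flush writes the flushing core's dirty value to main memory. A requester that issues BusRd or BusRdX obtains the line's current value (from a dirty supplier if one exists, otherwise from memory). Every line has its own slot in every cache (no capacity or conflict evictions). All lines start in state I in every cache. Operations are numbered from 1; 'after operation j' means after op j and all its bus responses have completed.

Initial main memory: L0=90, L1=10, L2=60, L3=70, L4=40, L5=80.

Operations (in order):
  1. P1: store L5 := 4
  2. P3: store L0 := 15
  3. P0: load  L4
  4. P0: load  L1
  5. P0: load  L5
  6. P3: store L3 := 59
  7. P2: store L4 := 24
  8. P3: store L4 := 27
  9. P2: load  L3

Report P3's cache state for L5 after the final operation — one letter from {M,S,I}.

state = I

  op1 P1: store L5 := 4 → I/M/I/I on L5; bus BusRdX; mem=80
  op2 P3: store L0 := 15 → I/I/I/M on L0; bus BusRdX; mem=90
  op3 P0: load  L4 → S/I/I/I on L4; bus BusRd; mem=40
  op4 P0: load  L1 → S/I/I/I on L1; bus BusRd; mem=10
  op5 P0: load  L5 → S/S/I/I on L5; bus BusRd Flush; mem=4
  op6 P3: store L3 := 59 → I/I/I/M on L3; bus BusRdX; mem=70
  op7 P2: store L4 := 24 → I/I/M/I on L4; bus BusRdX; mem=40
  op8 P3: store L4 := 27 → I/I/I/M on L4; bus BusRdX Flush; mem=24
  op9 P2: load  L3 → I/I/S/S on L3; bus BusRd Flush; mem=59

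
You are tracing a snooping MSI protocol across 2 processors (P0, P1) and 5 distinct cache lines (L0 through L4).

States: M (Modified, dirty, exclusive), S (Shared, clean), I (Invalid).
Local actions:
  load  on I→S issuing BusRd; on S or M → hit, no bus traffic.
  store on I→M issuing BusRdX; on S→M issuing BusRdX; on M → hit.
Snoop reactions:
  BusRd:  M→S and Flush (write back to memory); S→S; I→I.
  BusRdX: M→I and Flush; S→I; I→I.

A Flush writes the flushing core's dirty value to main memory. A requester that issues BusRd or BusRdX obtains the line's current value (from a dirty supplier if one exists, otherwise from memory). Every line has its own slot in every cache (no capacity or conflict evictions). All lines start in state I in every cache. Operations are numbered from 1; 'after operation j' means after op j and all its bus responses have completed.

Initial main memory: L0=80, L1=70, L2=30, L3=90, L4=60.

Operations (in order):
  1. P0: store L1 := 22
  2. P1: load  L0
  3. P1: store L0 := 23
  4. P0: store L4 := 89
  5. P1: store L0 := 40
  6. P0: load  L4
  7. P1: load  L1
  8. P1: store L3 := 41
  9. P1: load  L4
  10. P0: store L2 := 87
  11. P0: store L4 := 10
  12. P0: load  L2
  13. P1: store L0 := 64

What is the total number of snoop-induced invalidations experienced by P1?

step 1: P0: store L1 := 22  ⟶  MI  (L1)  txn=BusRdX  M[L1]=70
step 2: P1: load  L0  ⟶  IS  (L0)  txn=BusRd  M[L0]=80
step 3: P1: store L0 := 23  ⟶  IM  (L0)  txn=BusRdX  M[L0]=80
step 4: P0: store L4 := 89  ⟶  MI  (L4)  txn=BusRdX  M[L4]=60
step 5: P1: store L0 := 40  ⟶  IM  (L0)  txn=∅  M[L0]=80
step 6: P0: load  L4  ⟶  MI  (L4)  txn=∅  M[L4]=60
step 7: P1: load  L1  ⟶  SS  (L1)  txn=BusRd+Flush  M[L1]=22
step 8: P1: store L3 := 41  ⟶  IM  (L3)  txn=BusRdX  M[L3]=90
step 9: P1: load  L4  ⟶  SS  (L4)  txn=BusRd+Flush  M[L4]=89
step 10: P0: store L2 := 87  ⟶  MI  (L2)  txn=BusRdX  M[L2]=30
step 11: P0: store L4 := 10  ⟶  MI  (L4)  txn=BusRdX  M[L4]=89
step 12: P0: load  L2  ⟶  MI  (L2)  txn=∅  M[L2]=30
step 13: P1: store L0 := 64  ⟶  IM  (L0)  txn=∅  M[L0]=80

invalidations = 1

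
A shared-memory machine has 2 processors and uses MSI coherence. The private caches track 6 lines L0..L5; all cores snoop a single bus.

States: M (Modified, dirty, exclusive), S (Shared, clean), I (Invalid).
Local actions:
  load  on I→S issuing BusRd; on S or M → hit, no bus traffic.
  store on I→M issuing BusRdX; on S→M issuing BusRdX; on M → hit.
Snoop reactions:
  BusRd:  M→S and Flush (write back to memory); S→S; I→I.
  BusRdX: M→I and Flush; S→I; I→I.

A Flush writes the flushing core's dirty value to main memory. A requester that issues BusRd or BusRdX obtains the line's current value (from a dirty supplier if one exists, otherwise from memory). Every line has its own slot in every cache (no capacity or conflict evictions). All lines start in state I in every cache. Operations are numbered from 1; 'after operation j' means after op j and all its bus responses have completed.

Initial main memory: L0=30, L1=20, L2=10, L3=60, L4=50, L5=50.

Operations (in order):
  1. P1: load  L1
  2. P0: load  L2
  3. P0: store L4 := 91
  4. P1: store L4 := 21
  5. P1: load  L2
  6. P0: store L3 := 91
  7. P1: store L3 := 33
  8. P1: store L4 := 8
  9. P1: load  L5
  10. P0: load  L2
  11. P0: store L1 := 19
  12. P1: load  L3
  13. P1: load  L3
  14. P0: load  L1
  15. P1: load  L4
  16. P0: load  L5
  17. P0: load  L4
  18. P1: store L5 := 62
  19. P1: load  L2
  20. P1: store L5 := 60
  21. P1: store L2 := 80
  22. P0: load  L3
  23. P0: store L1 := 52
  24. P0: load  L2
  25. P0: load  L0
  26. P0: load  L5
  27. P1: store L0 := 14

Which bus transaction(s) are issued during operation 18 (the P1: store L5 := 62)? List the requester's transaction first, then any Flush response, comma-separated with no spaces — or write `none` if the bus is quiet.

bus = BusRdX

[1] P1: load  L1 | P0:I, P1:S(20) | bus: BusRd
[2] P0: load  L2 | P0:S(10), P1:I | bus: BusRd
[3] P0: store L4 := 91 | P0:M(91), P1:I | bus: BusRdX
[4] P1: store L4 := 21 | P0:I, P1:M(21) | bus: BusRdX,Flush
[5] P1: load  L2 | P0:S(10), P1:S(10) | bus: BusRd
[6] P0: store L3 := 91 | P0:M(91), P1:I | bus: BusRdX
[7] P1: store L3 := 33 | P0:I, P1:M(33) | bus: BusRdX,Flush
[8] P1: store L4 := 8 | P0:I, P1:M(8) | bus: none
[9] P1: load  L5 | P0:I, P1:S(50) | bus: BusRd
[10] P0: load  L2 | P0:S(10), P1:S(10) | bus: none
[11] P0: store L1 := 19 | P0:M(19), P1:I | bus: BusRdX
[12] P1: load  L3 | P0:I, P1:M(33) | bus: none
[13] P1: load  L3 | P0:I, P1:M(33) | bus: none
[14] P0: load  L1 | P0:M(19), P1:I | bus: none
[15] P1: load  L4 | P0:I, P1:M(8) | bus: none
[16] P0: load  L5 | P0:S(50), P1:S(50) | bus: BusRd
[17] P0: load  L4 | P0:S(8), P1:S(8) | bus: BusRd,Flush
[18] P1: store L5 := 62 | P0:I, P1:M(62) | bus: BusRdX
[19] P1: load  L2 | P0:S(10), P1:S(10) | bus: none
[20] P1: store L5 := 60 | P0:I, P1:M(60) | bus: none
[21] P1: store L2 := 80 | P0:I, P1:M(80) | bus: BusRdX
[22] P0: load  L3 | P0:S(33), P1:S(33) | bus: BusRd,Flush
[23] P0: store L1 := 52 | P0:M(52), P1:I | bus: none
[24] P0: load  L2 | P0:S(80), P1:S(80) | bus: BusRd,Flush
[25] P0: load  L0 | P0:S(30), P1:I | bus: BusRd
[26] P0: load  L5 | P0:S(60), P1:S(60) | bus: BusRd,Flush
[27] P1: store L0 := 14 | P0:I, P1:M(14) | bus: BusRdX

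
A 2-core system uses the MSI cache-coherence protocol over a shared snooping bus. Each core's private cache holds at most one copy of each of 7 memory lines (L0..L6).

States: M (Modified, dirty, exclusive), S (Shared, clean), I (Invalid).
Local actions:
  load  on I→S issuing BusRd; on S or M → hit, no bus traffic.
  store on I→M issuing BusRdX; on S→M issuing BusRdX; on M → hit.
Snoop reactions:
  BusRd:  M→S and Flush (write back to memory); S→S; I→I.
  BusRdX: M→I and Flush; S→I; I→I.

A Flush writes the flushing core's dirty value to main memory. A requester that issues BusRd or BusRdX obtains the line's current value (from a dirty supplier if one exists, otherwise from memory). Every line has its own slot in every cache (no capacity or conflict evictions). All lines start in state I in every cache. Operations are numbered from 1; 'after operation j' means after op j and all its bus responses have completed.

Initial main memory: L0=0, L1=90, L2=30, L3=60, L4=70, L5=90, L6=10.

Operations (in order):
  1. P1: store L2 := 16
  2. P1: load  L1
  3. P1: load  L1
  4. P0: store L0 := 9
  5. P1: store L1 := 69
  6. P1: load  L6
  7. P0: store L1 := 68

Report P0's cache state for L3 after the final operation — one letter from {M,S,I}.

state = I

[1] P1: store L2 := 16 | P0:I, P1:M(16) | bus: BusRdX
[2] P1: load  L1 | P0:I, P1:S(90) | bus: BusRd
[3] P1: load  L1 | P0:I, P1:S(90) | bus: none
[4] P0: store L0 := 9 | P0:M(9), P1:I | bus: BusRdX
[5] P1: store L1 := 69 | P0:I, P1:M(69) | bus: BusRdX
[6] P1: load  L6 | P0:I, P1:S(10) | bus: BusRd
[7] P0: store L1 := 68 | P0:M(68), P1:I | bus: BusRdX,Flush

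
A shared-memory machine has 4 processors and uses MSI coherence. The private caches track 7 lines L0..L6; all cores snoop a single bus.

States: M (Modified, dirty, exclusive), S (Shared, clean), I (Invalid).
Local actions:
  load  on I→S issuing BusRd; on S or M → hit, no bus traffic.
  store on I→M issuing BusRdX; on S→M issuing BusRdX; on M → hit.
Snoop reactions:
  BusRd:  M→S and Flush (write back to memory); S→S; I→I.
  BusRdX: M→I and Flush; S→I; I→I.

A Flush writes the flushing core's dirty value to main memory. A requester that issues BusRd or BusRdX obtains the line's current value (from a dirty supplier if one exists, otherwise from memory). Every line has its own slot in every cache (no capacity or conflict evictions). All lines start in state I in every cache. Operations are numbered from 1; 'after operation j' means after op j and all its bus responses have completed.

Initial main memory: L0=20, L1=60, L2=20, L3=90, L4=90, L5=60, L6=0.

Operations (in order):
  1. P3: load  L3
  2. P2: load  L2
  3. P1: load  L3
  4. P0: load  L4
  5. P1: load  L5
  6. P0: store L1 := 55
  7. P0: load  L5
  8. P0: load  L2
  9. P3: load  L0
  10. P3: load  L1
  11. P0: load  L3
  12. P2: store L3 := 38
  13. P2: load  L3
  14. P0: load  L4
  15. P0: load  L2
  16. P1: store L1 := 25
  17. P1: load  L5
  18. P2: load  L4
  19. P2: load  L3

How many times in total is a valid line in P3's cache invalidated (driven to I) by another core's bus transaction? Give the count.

1. P3: load  L3  bus=[BusRd]  L3: P0=I P1=I P2=I P3=S  mem[L3]=90
2. P2: load  L2  bus=[BusRd]  L2: P0=I P1=I P2=S P3=I  mem[L2]=20
3. P1: load  L3  bus=[BusRd]  L3: P0=I P1=S P2=I P3=S  mem[L3]=90
4. P0: load  L4  bus=[BusRd]  L4: P0=S P1=I P2=I P3=I  mem[L4]=90
5. P1: load  L5  bus=[BusRd]  L5: P0=I P1=S P2=I P3=I  mem[L5]=60
6. P0: store L1 := 55  bus=[BusRdX]  L1: P0=M P1=I P2=I P3=I  mem[L1]=60
7. P0: load  L5  bus=[BusRd]  L5: P0=S P1=S P2=I P3=I  mem[L5]=60
8. P0: load  L2  bus=[BusRd]  L2: P0=S P1=I P2=S P3=I  mem[L2]=20
9. P3: load  L0  bus=[BusRd]  L0: P0=I P1=I P2=I P3=S  mem[L0]=20
10. P3: load  L1  bus=[BusRd,Flush]  L1: P0=S P1=I P2=I P3=S  mem[L1]=55
11. P0: load  L3  bus=[BusRd]  L3: P0=S P1=S P2=I P3=S  mem[L3]=90
12. P2: store L3 := 38  bus=[BusRdX]  L3: P0=I P1=I P2=M P3=I  mem[L3]=90
13. P2: load  L3  bus=[-]  L3: P0=I P1=I P2=M P3=I  mem[L3]=90
14. P0: load  L4  bus=[-]  L4: P0=S P1=I P2=I P3=I  mem[L4]=90
15. P0: load  L2  bus=[-]  L2: P0=S P1=I P2=S P3=I  mem[L2]=20
16. P1: store L1 := 25  bus=[BusRdX]  L1: P0=I P1=M P2=I P3=I  mem[L1]=55
17. P1: load  L5  bus=[-]  L5: P0=S P1=S P2=I P3=I  mem[L5]=60
18. P2: load  L4  bus=[BusRd]  L4: P0=S P1=I P2=S P3=I  mem[L4]=90
19. P2: load  L3  bus=[-]  L3: P0=I P1=I P2=M P3=I  mem[L3]=90

invalidations = 2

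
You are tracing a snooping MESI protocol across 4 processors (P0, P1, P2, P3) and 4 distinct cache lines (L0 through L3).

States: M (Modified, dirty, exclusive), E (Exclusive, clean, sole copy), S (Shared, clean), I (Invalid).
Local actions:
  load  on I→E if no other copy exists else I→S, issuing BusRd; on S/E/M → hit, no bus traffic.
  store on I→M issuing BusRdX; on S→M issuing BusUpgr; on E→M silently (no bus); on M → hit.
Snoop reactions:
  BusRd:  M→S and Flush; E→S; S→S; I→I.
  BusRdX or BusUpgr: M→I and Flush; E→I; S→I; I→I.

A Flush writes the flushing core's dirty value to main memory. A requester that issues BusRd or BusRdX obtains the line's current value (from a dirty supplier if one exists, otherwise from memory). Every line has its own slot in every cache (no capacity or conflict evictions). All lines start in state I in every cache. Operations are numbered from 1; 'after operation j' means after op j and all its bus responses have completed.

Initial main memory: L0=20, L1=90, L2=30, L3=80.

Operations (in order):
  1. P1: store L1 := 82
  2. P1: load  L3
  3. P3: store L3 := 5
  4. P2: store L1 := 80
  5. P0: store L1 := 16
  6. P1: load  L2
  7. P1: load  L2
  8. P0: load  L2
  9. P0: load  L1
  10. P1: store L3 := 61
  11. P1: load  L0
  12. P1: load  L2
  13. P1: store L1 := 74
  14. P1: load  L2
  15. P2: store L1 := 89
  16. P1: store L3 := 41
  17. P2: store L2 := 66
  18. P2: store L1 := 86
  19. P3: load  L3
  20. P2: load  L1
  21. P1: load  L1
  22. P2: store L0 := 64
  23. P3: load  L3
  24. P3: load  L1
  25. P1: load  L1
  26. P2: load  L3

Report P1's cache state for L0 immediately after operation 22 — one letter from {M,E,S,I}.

state = I

1. P1: store L1 := 82  bus=[BusRdX]  L1: P0=I P1=M P2=I P3=I  mem[L1]=90
2. P1: load  L3  bus=[BusRd]  L3: P0=I P1=E P2=I P3=I  mem[L3]=80
3. P3: store L3 := 5  bus=[BusRdX]  L3: P0=I P1=I P2=I P3=M  mem[L3]=80
4. P2: store L1 := 80  bus=[BusRdX,Flush]  L1: P0=I P1=I P2=M P3=I  mem[L1]=82
5. P0: store L1 := 16  bus=[BusRdX,Flush]  L1: P0=M P1=I P2=I P3=I  mem[L1]=80
6. P1: load  L2  bus=[BusRd]  L2: P0=I P1=E P2=I P3=I  mem[L2]=30
7. P1: load  L2  bus=[-]  L2: P0=I P1=E P2=I P3=I  mem[L2]=30
8. P0: load  L2  bus=[BusRd]  L2: P0=S P1=S P2=I P3=I  mem[L2]=30
9. P0: load  L1  bus=[-]  L1: P0=M P1=I P2=I P3=I  mem[L1]=80
10. P1: store L3 := 61  bus=[BusRdX,Flush]  L3: P0=I P1=M P2=I P3=I  mem[L3]=5
11. P1: load  L0  bus=[BusRd]  L0: P0=I P1=E P2=I P3=I  mem[L0]=20
12. P1: load  L2  bus=[-]  L2: P0=S P1=S P2=I P3=I  mem[L2]=30
13. P1: store L1 := 74  bus=[BusRdX,Flush]  L1: P0=I P1=M P2=I P3=I  mem[L1]=16
14. P1: load  L2  bus=[-]  L2: P0=S P1=S P2=I P3=I  mem[L2]=30
15. P2: store L1 := 89  bus=[BusRdX,Flush]  L1: P0=I P1=I P2=M P3=I  mem[L1]=74
16. P1: store L3 := 41  bus=[-]  L3: P0=I P1=M P2=I P3=I  mem[L3]=5
17. P2: store L2 := 66  bus=[BusRdX]  L2: P0=I P1=I P2=M P3=I  mem[L2]=30
18. P2: store L1 := 86  bus=[-]  L1: P0=I P1=I P2=M P3=I  mem[L1]=74
19. P3: load  L3  bus=[BusRd,Flush]  L3: P0=I P1=S P2=I P3=S  mem[L3]=41
20. P2: load  L1  bus=[-]  L1: P0=I P1=I P2=M P3=I  mem[L1]=74
21. P1: load  L1  bus=[BusRd,Flush]  L1: P0=I P1=S P2=S P3=I  mem[L1]=86
22. P2: store L0 := 64  bus=[BusRdX]  L0: P0=I P1=I P2=M P3=I  mem[L0]=20
23. P3: load  L3  bus=[-]  L3: P0=I P1=S P2=I P3=S  mem[L3]=41
24. P3: load  L1  bus=[BusRd]  L1: P0=I P1=S P2=S P3=S  mem[L1]=86
25. P1: load  L1  bus=[-]  L1: P0=I P1=S P2=S P3=S  mem[L1]=86
26. P2: load  L3  bus=[BusRd]  L3: P0=I P1=S P2=S P3=S  mem[L3]=41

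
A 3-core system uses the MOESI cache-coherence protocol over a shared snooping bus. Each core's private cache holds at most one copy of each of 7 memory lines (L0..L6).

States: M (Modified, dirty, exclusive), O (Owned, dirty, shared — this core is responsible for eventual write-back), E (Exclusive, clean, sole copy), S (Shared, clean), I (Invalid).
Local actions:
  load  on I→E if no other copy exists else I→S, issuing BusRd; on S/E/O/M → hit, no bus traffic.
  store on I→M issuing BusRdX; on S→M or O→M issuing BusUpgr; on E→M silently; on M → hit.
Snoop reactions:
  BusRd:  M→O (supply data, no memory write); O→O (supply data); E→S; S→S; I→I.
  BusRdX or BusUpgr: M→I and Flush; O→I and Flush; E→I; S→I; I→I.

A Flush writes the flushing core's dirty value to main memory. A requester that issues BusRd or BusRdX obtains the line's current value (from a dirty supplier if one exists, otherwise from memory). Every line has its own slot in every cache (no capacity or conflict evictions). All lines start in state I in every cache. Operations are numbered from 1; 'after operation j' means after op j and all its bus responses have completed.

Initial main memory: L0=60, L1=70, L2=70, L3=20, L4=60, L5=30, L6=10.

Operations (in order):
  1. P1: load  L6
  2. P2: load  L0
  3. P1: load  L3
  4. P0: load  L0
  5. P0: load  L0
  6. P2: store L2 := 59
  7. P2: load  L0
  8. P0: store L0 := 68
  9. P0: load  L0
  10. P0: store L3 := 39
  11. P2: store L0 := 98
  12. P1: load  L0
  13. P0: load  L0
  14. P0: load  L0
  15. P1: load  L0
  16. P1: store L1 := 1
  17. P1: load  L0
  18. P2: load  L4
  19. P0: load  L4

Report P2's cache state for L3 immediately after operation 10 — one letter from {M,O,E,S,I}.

state = I

  op1 P1: load  L6 → I/E/I on L6; bus BusRd; mem=10
  op2 P2: load  L0 → I/I/E on L0; bus BusRd; mem=60
  op3 P1: load  L3 → I/E/I on L3; bus BusRd; mem=20
  op4 P0: load  L0 → S/I/S on L0; bus BusRd; mem=60
  op5 P0: load  L0 → S/I/S on L0; bus (none); mem=60
  op6 P2: store L2 := 59 → I/I/M on L2; bus BusRdX; mem=70
  op7 P2: load  L0 → S/I/S on L0; bus (none); mem=60
  op8 P0: store L0 := 68 → M/I/I on L0; bus BusUpgr; mem=60
  op9 P0: load  L0 → M/I/I on L0; bus (none); mem=60
  op10 P0: store L3 := 39 → M/I/I on L3; bus BusRdX; mem=20
  op11 P2: store L0 := 98 → I/I/M on L0; bus BusRdX Flush; mem=68
  op12 P1: load  L0 → I/S/O on L0; bus BusRd; mem=68
  op13 P0: load  L0 → S/S/O on L0; bus BusRd; mem=68
  op14 P0: load  L0 → S/S/O on L0; bus (none); mem=68
  op15 P1: load  L0 → S/S/O on L0; bus (none); mem=68
  op16 P1: store L1 := 1 → I/M/I on L1; bus BusRdX; mem=70
  op17 P1: load  L0 → S/S/O on L0; bus (none); mem=68
  op18 P2: load  L4 → I/I/E on L4; bus BusRd; mem=60
  op19 P0: load  L4 → S/I/S on L4; bus BusRd; mem=60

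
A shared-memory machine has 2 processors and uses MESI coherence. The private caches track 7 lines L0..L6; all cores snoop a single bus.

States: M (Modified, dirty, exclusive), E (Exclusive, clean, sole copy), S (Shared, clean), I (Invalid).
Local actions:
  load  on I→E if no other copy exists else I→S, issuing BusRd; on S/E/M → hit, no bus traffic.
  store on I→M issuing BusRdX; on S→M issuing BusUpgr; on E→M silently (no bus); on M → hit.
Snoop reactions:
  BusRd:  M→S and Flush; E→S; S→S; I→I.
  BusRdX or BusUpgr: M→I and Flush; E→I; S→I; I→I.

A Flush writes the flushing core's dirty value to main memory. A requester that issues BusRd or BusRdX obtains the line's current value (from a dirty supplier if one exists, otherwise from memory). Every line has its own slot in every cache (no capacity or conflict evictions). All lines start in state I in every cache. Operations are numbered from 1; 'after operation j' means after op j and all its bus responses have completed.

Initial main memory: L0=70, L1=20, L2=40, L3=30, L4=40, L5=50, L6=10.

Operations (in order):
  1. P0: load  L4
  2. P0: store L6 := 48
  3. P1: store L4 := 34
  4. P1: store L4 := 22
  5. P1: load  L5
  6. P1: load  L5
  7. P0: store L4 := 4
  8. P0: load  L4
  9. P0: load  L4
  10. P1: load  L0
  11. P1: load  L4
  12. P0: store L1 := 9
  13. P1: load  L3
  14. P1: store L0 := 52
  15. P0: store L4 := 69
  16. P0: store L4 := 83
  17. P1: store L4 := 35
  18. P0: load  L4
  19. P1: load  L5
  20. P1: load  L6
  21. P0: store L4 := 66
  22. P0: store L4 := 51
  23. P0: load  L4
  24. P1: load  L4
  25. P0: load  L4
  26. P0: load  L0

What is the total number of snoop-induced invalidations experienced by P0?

invalidations = 2

  op1 P0: load  L4 → E/I on L4; bus BusRd; mem=40
  op2 P0: store L6 := 48 → M/I on L6; bus BusRdX; mem=10
  op3 P1: store L4 := 34 → I/M on L4; bus BusRdX; mem=40
  op4 P1: store L4 := 22 → I/M on L4; bus (none); mem=40
  op5 P1: load  L5 → I/E on L5; bus BusRd; mem=50
  op6 P1: load  L5 → I/E on L5; bus (none); mem=50
  op7 P0: store L4 := 4 → M/I on L4; bus BusRdX Flush; mem=22
  op8 P0: load  L4 → M/I on L4; bus (none); mem=22
  op9 P0: load  L4 → M/I on L4; bus (none); mem=22
  op10 P1: load  L0 → I/E on L0; bus BusRd; mem=70
  op11 P1: load  L4 → S/S on L4; bus BusRd Flush; mem=4
  op12 P0: store L1 := 9 → M/I on L1; bus BusRdX; mem=20
  op13 P1: load  L3 → I/E on L3; bus BusRd; mem=30
  op14 P1: store L0 := 52 → I/M on L0; bus (none); mem=70
  op15 P0: store L4 := 69 → M/I on L4; bus BusUpgr; mem=4
  op16 P0: store L4 := 83 → M/I on L4; bus (none); mem=4
  op17 P1: store L4 := 35 → I/M on L4; bus BusRdX Flush; mem=83
  op18 P0: load  L4 → S/S on L4; bus BusRd Flush; mem=35
  op19 P1: load  L5 → I/E on L5; bus (none); mem=50
  op20 P1: load  L6 → S/S on L6; bus BusRd Flush; mem=48
  op21 P0: store L4 := 66 → M/I on L4; bus BusUpgr; mem=35
  op22 P0: store L4 := 51 → M/I on L4; bus (none); mem=35
  op23 P0: load  L4 → M/I on L4; bus (none); mem=35
  op24 P1: load  L4 → S/S on L4; bus BusRd Flush; mem=51
  op25 P0: load  L4 → S/S on L4; bus (none); mem=51
  op26 P0: load  L0 → S/S on L0; bus BusRd Flush; mem=52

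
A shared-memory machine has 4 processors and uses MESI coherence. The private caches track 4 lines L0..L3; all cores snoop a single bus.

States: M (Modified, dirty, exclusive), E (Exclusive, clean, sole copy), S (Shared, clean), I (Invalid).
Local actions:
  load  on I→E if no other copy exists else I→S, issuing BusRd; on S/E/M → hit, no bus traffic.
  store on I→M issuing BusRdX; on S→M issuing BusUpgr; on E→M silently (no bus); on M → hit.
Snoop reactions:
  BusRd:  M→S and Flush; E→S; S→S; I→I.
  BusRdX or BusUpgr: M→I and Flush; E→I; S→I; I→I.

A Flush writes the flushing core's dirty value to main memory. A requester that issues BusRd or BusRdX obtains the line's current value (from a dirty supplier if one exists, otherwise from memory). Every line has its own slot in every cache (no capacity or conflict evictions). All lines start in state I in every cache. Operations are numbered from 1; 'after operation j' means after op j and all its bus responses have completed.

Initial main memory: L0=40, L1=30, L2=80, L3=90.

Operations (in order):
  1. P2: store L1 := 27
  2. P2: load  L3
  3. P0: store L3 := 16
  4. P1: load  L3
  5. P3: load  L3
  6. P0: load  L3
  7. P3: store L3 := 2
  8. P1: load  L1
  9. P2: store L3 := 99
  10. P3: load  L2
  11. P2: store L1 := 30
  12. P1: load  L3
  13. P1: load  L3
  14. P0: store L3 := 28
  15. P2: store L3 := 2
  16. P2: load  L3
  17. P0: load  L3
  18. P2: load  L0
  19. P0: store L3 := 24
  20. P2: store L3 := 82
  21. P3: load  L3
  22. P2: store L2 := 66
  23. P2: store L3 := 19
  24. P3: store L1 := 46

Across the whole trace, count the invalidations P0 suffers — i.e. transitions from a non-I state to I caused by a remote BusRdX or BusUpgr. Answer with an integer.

invalidations = 3

[1] P2: store L1 := 27 | P0:I, P1:I, P2:M(27), P3:I | bus: BusRdX
[2] P2: load  L3 | P0:I, P1:I, P2:E(90), P3:I | bus: BusRd
[3] P0: store L3 := 16 | P0:M(16), P1:I, P2:I, P3:I | bus: BusRdX
[4] P1: load  L3 | P0:S(16), P1:S(16), P2:I, P3:I | bus: BusRd,Flush
[5] P3: load  L3 | P0:S(16), P1:S(16), P2:I, P3:S(16) | bus: BusRd
[6] P0: load  L3 | P0:S(16), P1:S(16), P2:I, P3:S(16) | bus: none
[7] P3: store L3 := 2 | P0:I, P1:I, P2:I, P3:M(2) | bus: BusUpgr
[8] P1: load  L1 | P0:I, P1:S(27), P2:S(27), P3:I | bus: BusRd,Flush
[9] P2: store L3 := 99 | P0:I, P1:I, P2:M(99), P3:I | bus: BusRdX,Flush
[10] P3: load  L2 | P0:I, P1:I, P2:I, P3:E(80) | bus: BusRd
[11] P2: store L1 := 30 | P0:I, P1:I, P2:M(30), P3:I | bus: BusUpgr
[12] P1: load  L3 | P0:I, P1:S(99), P2:S(99), P3:I | bus: BusRd,Flush
[13] P1: load  L3 | P0:I, P1:S(99), P2:S(99), P3:I | bus: none
[14] P0: store L3 := 28 | P0:M(28), P1:I, P2:I, P3:I | bus: BusRdX
[15] P2: store L3 := 2 | P0:I, P1:I, P2:M(2), P3:I | bus: BusRdX,Flush
[16] P2: load  L3 | P0:I, P1:I, P2:M(2), P3:I | bus: none
[17] P0: load  L3 | P0:S(2), P1:I, P2:S(2), P3:I | bus: BusRd,Flush
[18] P2: load  L0 | P0:I, P1:I, P2:E(40), P3:I | bus: BusRd
[19] P0: store L3 := 24 | P0:M(24), P1:I, P2:I, P3:I | bus: BusUpgr
[20] P2: store L3 := 82 | P0:I, P1:I, P2:M(82), P3:I | bus: BusRdX,Flush
[21] P3: load  L3 | P0:I, P1:I, P2:S(82), P3:S(82) | bus: BusRd,Flush
[22] P2: store L2 := 66 | P0:I, P1:I, P2:M(66), P3:I | bus: BusRdX
[23] P2: store L3 := 19 | P0:I, P1:I, P2:M(19), P3:I | bus: BusUpgr
[24] P3: store L1 := 46 | P0:I, P1:I, P2:I, P3:M(46) | bus: BusRdX,Flush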